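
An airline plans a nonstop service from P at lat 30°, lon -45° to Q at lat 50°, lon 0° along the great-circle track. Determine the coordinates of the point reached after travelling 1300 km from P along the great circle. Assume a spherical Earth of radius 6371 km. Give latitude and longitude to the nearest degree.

Write both endpoints as unit vectors p₁, p₂ with components (cos φ cos λ, cos φ sin λ, sin φ).
The central angle between the endpoints is δ = arccos(p₁·p₂) ≈ 0.681 rad (39.0°). The total great-circle distance is δ·R ≈ 0.681 × 6371 ≈ 4342 km, so the target fraction is f = 1300/4342 ≈ 0.299.
Interpolate at f ≈ 0.299 with slerp weights a = sin((1−f)δ)/sin δ ≈ 0.729, b = sin(fδ)/sin δ ≈ 0.322.
p = a·p₁ + b·p₂ ≈ (0.653, -0.447, 0.611); φ = arcsin(p_z) ≈ 37.67°, λ = atan2(p_y, p_x) ≈ -34.36°.

≈ lat 38°, lon -34°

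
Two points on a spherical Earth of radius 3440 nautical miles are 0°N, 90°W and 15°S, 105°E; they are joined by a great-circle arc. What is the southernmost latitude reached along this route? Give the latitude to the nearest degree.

≈ 46°S

The great circle lies in the plane with unit normal n̂ = (p₁ × p₂)/|p₁ × p₂|.
Here n̂_z ≈ -0.695; the vertex latitude is φ_max = arccos|n̂_z| ≈ 46.0°.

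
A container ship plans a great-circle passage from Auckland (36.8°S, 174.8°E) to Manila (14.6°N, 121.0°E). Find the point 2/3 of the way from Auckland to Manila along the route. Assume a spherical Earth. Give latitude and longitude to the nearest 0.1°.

≈ (3.4°S, 137.1°E)

Write both endpoints as unit vectors p₁, p₂ with components (cos φ cos λ, cos φ sin λ, sin φ).
The central angle between the endpoints is δ = arccos(p₁·p₂) ≈ 1.259 rad (72.1°).
Interpolate at f = 2/3 with slerp weights a = sin((1−f)δ)/sin δ ≈ 0.428, b = sin(fδ)/sin δ ≈ 0.782.
p = a·p₁ + b·p₂ ≈ (-0.731, 0.680, -0.059); φ = arcsin(p_z) ≈ -3.40°, λ = atan2(p_y, p_x) ≈ 137.09°.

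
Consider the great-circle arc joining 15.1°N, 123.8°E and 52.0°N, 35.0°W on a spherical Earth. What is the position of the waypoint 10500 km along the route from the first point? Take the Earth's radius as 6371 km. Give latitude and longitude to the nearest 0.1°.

Convert each endpoint to a unit vector on the sphere (x = cos φ cos λ, y = cos φ sin λ, z = sin φ).
The central angle between the endpoints is δ = arccos(p₁·p₂) ≈ 1.927 rad (110.4°). The total great-circle distance is δ·R ≈ 1.927 × 6371 ≈ 12278 km, so the target fraction is f = 10500/12278 ≈ 0.855.
Interpolate at f ≈ 0.855 with slerp weights a = sin((1−f)δ)/sin δ ≈ 0.294, b = sin(fδ)/sin δ ≈ 1.064.
p = a·p₁ + b·p₂ ≈ (0.379, -0.140, 0.915); φ = arcsin(p_z) ≈ 66.19°, λ = atan2(p_y, p_x) ≈ -20.27°.

≈ 66.2°N, 20.3°W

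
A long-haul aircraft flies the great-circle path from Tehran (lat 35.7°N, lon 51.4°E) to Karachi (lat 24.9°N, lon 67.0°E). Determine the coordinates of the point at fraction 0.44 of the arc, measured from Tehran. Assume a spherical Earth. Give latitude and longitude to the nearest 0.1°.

Write both endpoints as unit vectors p₁, p₂ with components (cos φ cos λ, cos φ sin λ, sin φ).
The central angle between the endpoints is δ = arccos(p₁·p₂) ≈ 0.301 rad (17.2°).
Interpolate at f = 0.44 with slerp weights a = sin((1−f)δ)/sin δ ≈ 0.566, b = sin(fδ)/sin δ ≈ 0.445.
p = a·p₁ + b·p₂ ≈ (0.445, 0.731, 0.518); φ = arcsin(p_z) ≈ 31.18°, λ = atan2(p_y, p_x) ≈ 58.70°.

≈ lat 31.2°N, lon 58.7°E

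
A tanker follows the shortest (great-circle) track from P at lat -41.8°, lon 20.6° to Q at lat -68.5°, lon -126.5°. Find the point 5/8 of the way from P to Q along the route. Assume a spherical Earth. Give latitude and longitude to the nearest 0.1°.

Convert each endpoint to a unit vector on the sphere (x = cos φ cos λ, y = cos φ sin λ, z = sin φ).
The central angle between the endpoints is δ = arccos(p₁·p₂) ≈ 1.169 rad (67.0°).
Interpolate at f = 5/8 with slerp weights a = sin((1−f)δ)/sin δ ≈ 0.461, b = sin(fδ)/sin δ ≈ 0.725.
p = a·p₁ + b·p₂ ≈ (0.164, -0.093, -0.982); φ = arcsin(p_z) ≈ -79.15°, λ = atan2(p_y, p_x) ≈ -29.50°.

≈ lat -79.2°, lon -29.5°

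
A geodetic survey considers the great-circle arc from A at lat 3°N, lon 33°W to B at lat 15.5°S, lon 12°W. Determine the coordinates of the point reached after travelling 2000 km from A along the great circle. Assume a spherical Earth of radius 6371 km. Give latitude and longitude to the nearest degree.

Convert each endpoint to a unit vector on the sphere (x = cos φ cos λ, y = cos φ sin λ, z = sin φ).
The central angle between the endpoints is δ = arccos(p₁·p₂) ≈ 0.486 rad (27.8°). The total great-circle distance is δ·R ≈ 0.486 × 6371 ≈ 3094 km, so the target fraction is f = 2000/3094 ≈ 0.646.
Interpolate at f ≈ 0.646 with slerp weights a = sin((1−f)δ)/sin δ ≈ 0.366, b = sin(fδ)/sin δ ≈ 0.662.
p = a·p₁ + b·p₂ ≈ (0.930, -0.332, -0.158); φ = arcsin(p_z) ≈ -9.07°, λ = atan2(p_y, p_x) ≈ -19.62°.

≈ lat 9°S, lon 20°W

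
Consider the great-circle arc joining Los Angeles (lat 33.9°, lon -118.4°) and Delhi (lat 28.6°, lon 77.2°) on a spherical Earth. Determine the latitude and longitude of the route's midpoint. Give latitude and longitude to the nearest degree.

From cos δ = sin φ₁ sin φ₂ + cos φ₁ cos φ₂ cos Δλ, the central angle is δ ≈ 2.021 rad (115.8°).
Interpolate at f = 1/2 with slerp weights a = sin((1−f)δ)/sin δ ≈ 0.941, b = sin(fδ)/sin δ ≈ 0.941.
p = a·p₁ + b·p₂ ≈ (-0.188, 0.119, 0.975); φ = arcsin(p_z) ≈ 77.14°, λ = atan2(p_y, p_x) ≈ 147.81°.

≈ lat 77°, lon 148°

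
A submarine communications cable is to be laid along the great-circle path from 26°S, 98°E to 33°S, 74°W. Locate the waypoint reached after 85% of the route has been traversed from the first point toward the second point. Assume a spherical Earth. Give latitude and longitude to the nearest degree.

≈ 51°S, 70°W

Write both endpoints as unit vectors p₁, p₂ with components (cos φ cos λ, cos φ sin λ, sin φ).
The central angle between the endpoints is δ = arccos(p₁·p₂) ≈ 2.103 rad (120.5°).
Interpolate at f = 0.85 with slerp weights a = sin((1−f)δ)/sin δ ≈ 0.360, b = sin(fδ)/sin δ ≈ 1.133.
p = a·p₁ + b·p₂ ≈ (0.217, -0.593, -0.775); φ = arcsin(p_z) ≈ -50.83°, λ = atan2(p_y, p_x) ≈ -69.91°.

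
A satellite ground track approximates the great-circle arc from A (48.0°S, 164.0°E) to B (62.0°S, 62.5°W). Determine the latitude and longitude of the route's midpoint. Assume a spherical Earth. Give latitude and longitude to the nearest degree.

The haversine formula gives a central angle δ ≈ 1.115 rad (63.9°) between the endpoints.
Interpolate at f = 1/2 with slerp weights a = sin((1−f)δ)/sin δ ≈ 0.589, b = sin(fδ)/sin δ ≈ 0.589.
p = a·p₁ + b·p₂ ≈ (-0.251, -0.137, -0.958); φ = arcsin(p_z) ≈ -73.38°, λ = atan2(p_y, p_x) ≈ -151.45°.

≈ (73°S, 151°W)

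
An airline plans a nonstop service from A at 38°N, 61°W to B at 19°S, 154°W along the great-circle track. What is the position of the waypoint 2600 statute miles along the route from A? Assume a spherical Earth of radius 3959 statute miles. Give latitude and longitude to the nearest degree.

≈ 22°N, 101°W

Write both endpoints as unit vectors p₁, p₂ with components (cos φ cos λ, cos φ sin λ, sin φ).
The central angle between the endpoints is δ = arccos(p₁·p₂) ≈ 1.813 rad (103.9°). The total great-circle distance is δ·R ≈ 1.813 × 3959 ≈ 7176 mi, so the target fraction is f = 2600/7176 ≈ 0.362.
Interpolate at f ≈ 0.362 with slerp weights a = sin((1−f)δ)/sin δ ≈ 0.943, b = sin(fδ)/sin δ ≈ 0.629.
p = a·p₁ + b·p₂ ≈ (-0.174, -0.910, 0.376); φ = arcsin(p_z) ≈ 22.06°, λ = atan2(p_y, p_x) ≈ -100.84°.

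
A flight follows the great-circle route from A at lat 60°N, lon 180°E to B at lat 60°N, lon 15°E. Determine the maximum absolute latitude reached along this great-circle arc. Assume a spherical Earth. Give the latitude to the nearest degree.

The great circle lies in the plane with unit normal n̂ = (p₁ × p₂)/|p₁ × p₂|.
Here n̂_z ≈ -0.075; the vertex latitude is φ_max = arccos|n̂_z| ≈ 85.7°.
Check via Clairaut: cos φ_max = |cos φ₁| · sin C = cos(60.0°)·sin(8.6°) ≈ 0.075, again giving ≈ 85.7°.

≈ 86°N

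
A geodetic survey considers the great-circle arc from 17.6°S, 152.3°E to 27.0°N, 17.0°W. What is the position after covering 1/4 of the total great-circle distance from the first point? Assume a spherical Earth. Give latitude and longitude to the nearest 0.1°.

Write both endpoints as unit vectors p₁, p₂ with components (cos φ cos λ, cos φ sin λ, sin φ).
The central angle between the endpoints is δ = arccos(p₁·p₂) ≈ 2.904 rad (166.4°).
Interpolate at f = 1/4 with slerp weights a = sin((1−f)δ)/sin δ ≈ 3.484, b = sin(fδ)/sin δ ≈ 2.815.
p = a·p₁ + b·p₂ ≈ (-0.541, 0.810, 0.225); φ = arcsin(p_z) ≈ 12.99°, λ = atan2(p_y, p_x) ≈ 123.75°.

≈ 13.0°N, 123.7°E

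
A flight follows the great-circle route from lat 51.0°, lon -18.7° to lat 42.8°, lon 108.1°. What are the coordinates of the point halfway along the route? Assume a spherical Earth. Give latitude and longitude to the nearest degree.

Convert each endpoint to a unit vector on the sphere (x = cos φ cos λ, y = cos φ sin λ, z = sin φ).
The central angle between the endpoints is δ = arccos(p₁·p₂) ≈ 1.317 rad (75.4°).
Interpolate at f = 1/2 with slerp weights a = sin((1−f)δ)/sin δ ≈ 0.632, b = sin(fδ)/sin δ ≈ 0.632.
p = a·p₁ + b·p₂ ≈ (0.233, 0.313, 0.921); φ = arcsin(p_z) ≈ 67.03°, λ = atan2(p_y, p_x) ≈ 53.40°.

≈ lat 67°, lon 53°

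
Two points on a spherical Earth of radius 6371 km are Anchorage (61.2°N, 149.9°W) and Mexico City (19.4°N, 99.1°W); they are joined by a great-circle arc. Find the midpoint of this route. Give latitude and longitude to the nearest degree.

≈ 43°N, 116°W

Write both endpoints as unit vectors p₁, p₂ with components (cos φ cos λ, cos φ sin λ, sin φ).
The central angle between the endpoints is δ = arccos(p₁·p₂) ≈ 0.954 rad (54.7°).
Interpolate at f = 1/2 with slerp weights a = sin((1−f)δ)/sin δ ≈ 0.563, b = sin(fδ)/sin δ ≈ 0.563.
p = a·p₁ + b·p₂ ≈ (-0.319, -0.660, 0.680); φ = arcsin(p_z) ≈ 42.86°, λ = atan2(p_y, p_x) ≈ -115.76°.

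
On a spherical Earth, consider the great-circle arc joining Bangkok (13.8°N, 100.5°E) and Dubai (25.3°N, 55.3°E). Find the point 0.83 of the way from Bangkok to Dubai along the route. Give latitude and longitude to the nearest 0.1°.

≈ 24.3°N, 63.4°E

Convert each endpoint to a unit vector on the sphere (x = cos φ cos λ, y = cos φ sin λ, z = sin φ).
The central angle between the endpoints is δ = arccos(p₁·p₂) ≈ 0.766 rad (43.9°).
Interpolate at f = 0.83 with slerp weights a = sin((1−f)δ)/sin δ ≈ 0.187, b = sin(fδ)/sin δ ≈ 0.857.
p = a·p₁ + b·p₂ ≈ (0.408, 0.816, 0.411); φ = arcsin(p_z) ≈ 24.25°, λ = atan2(p_y, p_x) ≈ 63.44°.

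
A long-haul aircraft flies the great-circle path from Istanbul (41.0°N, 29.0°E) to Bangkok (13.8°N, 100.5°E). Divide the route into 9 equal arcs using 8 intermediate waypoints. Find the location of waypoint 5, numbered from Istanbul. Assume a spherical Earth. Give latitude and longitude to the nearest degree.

Write both endpoints as unit vectors p₁, p₂ with components (cos φ cos λ, cos φ sin λ, sin φ).
The central angle between the endpoints is δ = arccos(p₁·p₂) ≈ 1.171 rad (67.1°).
Interpolate at f = 5/9 with slerp weights a = sin((1−f)δ)/sin δ ≈ 0.540, b = sin(fδ)/sin δ ≈ 0.658.
p = a·p₁ + b·p₂ ≈ (0.240, 0.825, 0.511); φ = arcsin(p_z) ≈ 30.73°, λ = atan2(p_y, p_x) ≈ 73.79°.

≈ 31°N, 74°E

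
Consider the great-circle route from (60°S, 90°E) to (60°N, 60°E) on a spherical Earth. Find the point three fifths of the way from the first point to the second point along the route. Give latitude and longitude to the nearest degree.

The haversine formula gives a central angle δ ≈ 2.134 rad (122.2°) between the endpoints.
Interpolate at f = 3/5 with slerp weights a = sin((1−f)δ)/sin δ ≈ 0.891, b = sin(fδ)/sin δ ≈ 1.133.
p = a·p₁ + b·p₂ ≈ (0.283, 0.936, 0.209); φ = arcsin(p_z) ≈ 12.09°, λ = atan2(p_y, p_x) ≈ 73.17°.

≈ (12°N, 73°E)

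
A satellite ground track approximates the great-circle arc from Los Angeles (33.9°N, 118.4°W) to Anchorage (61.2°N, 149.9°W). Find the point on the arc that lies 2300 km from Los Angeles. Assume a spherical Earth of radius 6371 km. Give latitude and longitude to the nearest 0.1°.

Convert each endpoint to a unit vector on the sphere (x = cos φ cos λ, y = cos φ sin λ, z = sin φ).
The central angle between the endpoints is δ = arccos(p₁·p₂) ≈ 0.592 rad (33.9°). The total great-circle distance is δ·R ≈ 0.592 × 6371 ≈ 3773 km, so the target fraction is f = 2300/3773 ≈ 0.610.
Interpolate at f ≈ 0.610 with slerp weights a = sin((1−f)δ)/sin δ ≈ 0.411, b = sin(fδ)/sin δ ≈ 0.633.
p = a·p₁ + b·p₂ ≈ (-0.426, -0.453, 0.783); φ = arcsin(p_z) ≈ 51.58°, λ = atan2(p_y, p_x) ≈ -133.25°.

≈ (51.6°N, 133.3°W)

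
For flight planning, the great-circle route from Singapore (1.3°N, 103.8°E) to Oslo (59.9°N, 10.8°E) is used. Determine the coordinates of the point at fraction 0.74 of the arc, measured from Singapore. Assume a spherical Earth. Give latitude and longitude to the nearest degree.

≈ 54°N, 53°E

Write both endpoints as unit vectors p₁, p₂ with components (cos φ cos λ, cos φ sin λ, sin φ).
The central angle between the endpoints is δ = arccos(p₁·p₂) ≈ 1.577 rad (90.4°).
Interpolate at f = 0.74 with slerp weights a = sin((1−f)δ)/sin δ ≈ 0.399, b = sin(fδ)/sin δ ≈ 0.920.
p = a·p₁ + b·p₂ ≈ (0.358, 0.474, 0.805); φ = arcsin(p_z) ≈ 53.58°, λ = atan2(p_y, p_x) ≈ 52.91°.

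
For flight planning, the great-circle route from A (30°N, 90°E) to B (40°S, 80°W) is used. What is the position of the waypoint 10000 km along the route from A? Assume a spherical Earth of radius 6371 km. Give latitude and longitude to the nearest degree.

≈ (44°S, 34°E)

Write both endpoints as unit vectors p₁, p₂ with components (cos φ cos λ, cos φ sin λ, sin φ).
The central angle between the endpoints is δ = arccos(p₁·p₂) ≈ 2.916 rad (167.1°). The total great-circle distance is δ·R ≈ 2.916 × 6371 ≈ 18580 km, so the target fraction is f = 10000/18580 ≈ 0.538.
Interpolate at f ≈ 0.538 with slerp weights a = sin((1−f)δ)/sin δ ≈ 4.365, b = sin(fδ)/sin δ ≈ 4.476.
p = a·p₁ + b·p₂ ≈ (0.595, 0.403, -0.695); φ = arcsin(p_z) ≈ -44.04°, λ = atan2(p_y, p_x) ≈ 34.07°.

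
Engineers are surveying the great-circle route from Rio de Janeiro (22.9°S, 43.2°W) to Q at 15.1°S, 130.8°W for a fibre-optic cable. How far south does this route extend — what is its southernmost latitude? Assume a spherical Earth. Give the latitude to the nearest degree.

The great circle lies in the plane with unit normal n̂ = (p₁ × p₂)/|p₁ × p₂|.
Here n̂_z ≈ -0.897; the vertex latitude is φ_max = arccos|n̂_z| ≈ 26.2°.
Check via Clairaut: cos φ_max = |cos φ₁| · sin C = cos(22.9°)·sin(103.1°) ≈ 0.897, again giving ≈ 26.2°.

≈ 26°S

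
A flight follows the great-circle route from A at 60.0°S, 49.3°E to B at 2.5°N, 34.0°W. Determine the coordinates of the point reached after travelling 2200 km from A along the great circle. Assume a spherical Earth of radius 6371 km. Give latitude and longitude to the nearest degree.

Write both endpoints as unit vectors p₁, p₂ with components (cos φ cos λ, cos φ sin λ, sin φ).
The central angle between the endpoints is δ = arccos(p₁·p₂) ≈ 1.550 rad (88.8°). The total great-circle distance is δ·R ≈ 1.550 × 6371 ≈ 9877 km, so the target fraction is f = 2200/9877 ≈ 0.223.
Interpolate at f ≈ 0.223 with slerp weights a = sin((1−f)δ)/sin δ ≈ 0.934, b = sin(fδ)/sin δ ≈ 0.339.
p = a·p₁ + b·p₂ ≈ (0.585, 0.165, -0.794); φ = arcsin(p_z) ≈ -52.57°, λ = atan2(p_y, p_x) ≈ 15.74°.

≈ 53°S, 16°E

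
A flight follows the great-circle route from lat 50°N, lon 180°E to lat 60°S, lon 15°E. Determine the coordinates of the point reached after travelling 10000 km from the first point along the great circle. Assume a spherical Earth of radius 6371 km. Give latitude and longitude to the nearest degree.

≈ lat 32°S, lon 138°E

Convert each endpoint to a unit vector on the sphere (x = cos φ cos λ, y = cos φ sin λ, z = sin φ).
The central angle between the endpoints is δ = arccos(p₁·p₂) ≈ 2.912 rad (166.9°). The total great-circle distance is δ·R ≈ 2.912 × 6371 ≈ 18555 km, so the target fraction is f = 10000/18555 ≈ 0.539.
Interpolate at f ≈ 0.539 with slerp weights a = sin((1−f)δ)/sin δ ≈ 4.288, b = sin(fδ)/sin δ ≈ 4.402.
p = a·p₁ + b·p₂ ≈ (-0.630, 0.570, -0.527); φ = arcsin(p_z) ≈ -31.83°, λ = atan2(p_y, p_x) ≈ 137.89°.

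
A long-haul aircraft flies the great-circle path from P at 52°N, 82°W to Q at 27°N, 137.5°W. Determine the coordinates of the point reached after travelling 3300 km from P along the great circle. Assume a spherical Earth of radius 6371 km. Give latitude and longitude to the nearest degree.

≈ 40°N, 121°W

Convert each endpoint to a unit vector on the sphere (x = cos φ cos λ, y = cos φ sin λ, z = sin φ).
The central angle between the endpoints is δ = arccos(p₁·p₂) ≈ 0.839 rad (48.1°). The total great-circle distance is δ·R ≈ 0.839 × 6371 ≈ 5343 km, so the target fraction is f = 3300/5343 ≈ 0.618.
Interpolate at f ≈ 0.618 with slerp weights a = sin((1−f)δ)/sin δ ≈ 0.424, b = sin(fδ)/sin δ ≈ 0.666.
p = a·p₁ + b·p₂ ≈ (-0.401, -0.659, 0.636); φ = arcsin(p_z) ≈ 39.51°, λ = atan2(p_y, p_x) ≈ -121.32°.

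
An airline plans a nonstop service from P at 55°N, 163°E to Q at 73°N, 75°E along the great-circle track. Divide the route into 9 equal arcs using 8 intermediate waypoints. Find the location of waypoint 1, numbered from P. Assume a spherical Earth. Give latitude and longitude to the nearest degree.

Convert each endpoint to a unit vector on the sphere (x = cos φ cos λ, y = cos φ sin λ, z = sin φ).
The central angle between the endpoints is δ = arccos(p₁·p₂) ≈ 0.661 rad (37.9°).
Interpolate at f = 1/9 with slerp weights a = sin((1−f)δ)/sin δ ≈ 0.903, b = sin(fδ)/sin δ ≈ 0.120.
p = a·p₁ + b·p₂ ≈ (-0.486, 0.185, 0.854); φ = arcsin(p_z) ≈ 58.65°, λ = atan2(p_y, p_x) ≈ 159.15°.

≈ 59°N, 159°E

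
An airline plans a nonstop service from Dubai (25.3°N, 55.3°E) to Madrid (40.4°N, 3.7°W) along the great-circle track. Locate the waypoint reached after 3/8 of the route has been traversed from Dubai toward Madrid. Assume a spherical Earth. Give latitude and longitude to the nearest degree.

Write both endpoints as unit vectors p₁, p₂ with components (cos φ cos λ, cos φ sin λ, sin φ).
The central angle between the endpoints is δ = arccos(p₁·p₂) ≈ 0.887 rad (50.8°).
Interpolate at f = 3/8 with slerp weights a = sin((1−f)δ)/sin δ ≈ 0.679, b = sin(fδ)/sin δ ≈ 0.421.
p = a·p₁ + b·p₂ ≈ (0.670, 0.484, 0.563); φ = arcsin(p_z) ≈ 34.28°, λ = atan2(p_y, p_x) ≈ 35.86°.

≈ 34°N, 36°E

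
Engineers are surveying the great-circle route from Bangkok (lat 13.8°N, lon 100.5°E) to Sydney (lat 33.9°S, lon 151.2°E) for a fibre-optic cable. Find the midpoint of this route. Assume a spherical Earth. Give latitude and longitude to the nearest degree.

≈ lat 11°S, lon 124°E

Write both endpoints as unit vectors p₁, p₂ with components (cos φ cos λ, cos φ sin λ, sin φ).
The central angle between the endpoints is δ = arccos(p₁·p₂) ≈ 1.184 rad (67.8°).
Interpolate at f = 1/2 with slerp weights a = sin((1−f)δ)/sin δ ≈ 0.602, b = sin(fδ)/sin δ ≈ 0.602.
p = a·p₁ + b·p₂ ≈ (-0.545, 0.816, -0.192); φ = arcsin(p_z) ≈ -11.09°, λ = atan2(p_y, p_x) ≈ 123.72°.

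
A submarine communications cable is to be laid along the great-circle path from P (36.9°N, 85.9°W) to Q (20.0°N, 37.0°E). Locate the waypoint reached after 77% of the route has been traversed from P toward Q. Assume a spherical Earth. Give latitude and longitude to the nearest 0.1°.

Write both endpoints as unit vectors p₁, p₂ with components (cos φ cos λ, cos φ sin λ, sin φ).
The central angle between the endpoints is δ = arccos(p₁·p₂) ≈ 1.775 rad (101.7°).
Interpolate at f = 0.77 with slerp weights a = sin((1−f)δ)/sin δ ≈ 0.405, b = sin(fδ)/sin δ ≈ 1.000.
p = a·p₁ + b·p₂ ≈ (0.774, 0.242, 0.585); φ = arcsin(p_z) ≈ 35.84°, λ = atan2(p_y, p_x) ≈ 17.38°.

≈ (35.8°N, 17.4°E)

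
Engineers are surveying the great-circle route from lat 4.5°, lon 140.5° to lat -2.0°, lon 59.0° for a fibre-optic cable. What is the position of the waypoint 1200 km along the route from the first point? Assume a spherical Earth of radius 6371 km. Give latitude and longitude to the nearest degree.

The haversine formula gives a central angle δ ≈ 1.426 rad (81.7°) between the endpoints. The total great-circle distance is δ·R ≈ 1.426 × 6371 ≈ 9084 km, so the target fraction is f = 1200/9084 ≈ 0.132.
Interpolate at f ≈ 0.132 with slerp weights a = sin((1−f)δ)/sin δ ≈ 0.955, b = sin(fδ)/sin δ ≈ 0.189.
p = a·p₁ + b·p₂ ≈ (-0.637, 0.768, 0.068); φ = arcsin(p_z) ≈ 3.92°, λ = atan2(p_y, p_x) ≈ 129.69°.

≈ lat 4°, lon 130°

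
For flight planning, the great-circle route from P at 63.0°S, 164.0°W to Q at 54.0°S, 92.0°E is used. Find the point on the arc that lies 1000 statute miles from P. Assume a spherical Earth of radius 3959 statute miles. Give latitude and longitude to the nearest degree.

≈ 70°S, 163°E

Write both endpoints as unit vectors p₁, p₂ with components (cos φ cos λ, cos φ sin λ, sin φ).
The central angle between the endpoints is δ = arccos(p₁·p₂) ≈ 0.855 rad (49.0°). The total great-circle distance is δ·R ≈ 0.855 × 3959 ≈ 3385 mi, so the target fraction is f = 1000/3385 ≈ 0.295.
Interpolate at f ≈ 0.295 with slerp weights a = sin((1−f)δ)/sin δ ≈ 0.751, b = sin(fδ)/sin δ ≈ 0.331.
p = a·p₁ + b·p₂ ≈ (-0.334, 0.101, -0.937); φ = arcsin(p_z) ≈ -69.56°, λ = atan2(p_y, p_x) ≈ 163.26°.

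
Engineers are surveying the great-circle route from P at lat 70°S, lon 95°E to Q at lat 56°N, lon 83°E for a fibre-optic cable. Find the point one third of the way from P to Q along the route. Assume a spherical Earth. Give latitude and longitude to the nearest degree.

Write both endpoints as unit vectors p₁, p₂ with components (cos φ cos λ, cos φ sin λ, sin φ).
The central angle between the endpoints is δ = arccos(p₁·p₂) ≈ 2.204 rad (126.3°).
Interpolate at f = 1/3 with slerp weights a = sin((1−f)δ)/sin δ ≈ 1.234, b = sin(fδ)/sin δ ≈ 0.832.
p = a·p₁ + b·p₂ ≈ (0.020, 0.882, -0.470); φ = arcsin(p_z) ≈ -28.06°, λ = atan2(p_y, p_x) ≈ 88.71°.

≈ lat 28°S, lon 89°E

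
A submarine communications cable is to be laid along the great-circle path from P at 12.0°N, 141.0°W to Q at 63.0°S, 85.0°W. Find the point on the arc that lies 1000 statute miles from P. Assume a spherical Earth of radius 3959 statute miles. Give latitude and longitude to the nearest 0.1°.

≈ 1.4°S, 135.6°W

Convert each endpoint to a unit vector on the sphere (x = cos φ cos λ, y = cos φ sin λ, z = sin φ).
The central angle between the endpoints is δ = arccos(p₁·p₂) ≈ 1.508 rad (86.4°). The total great-circle distance is δ·R ≈ 1.508 × 3959 ≈ 5969 mi, so the target fraction is f = 1000/5969 ≈ 0.168.
Interpolate at f ≈ 0.168 with slerp weights a = sin((1−f)δ)/sin δ ≈ 0.952, b = sin(fδ)/sin δ ≈ 0.250.
p = a·p₁ + b·p₂ ≈ (-0.714, -0.700, -0.025); φ = arcsin(p_z) ≈ -1.44°, λ = atan2(p_y, p_x) ≈ -135.59°.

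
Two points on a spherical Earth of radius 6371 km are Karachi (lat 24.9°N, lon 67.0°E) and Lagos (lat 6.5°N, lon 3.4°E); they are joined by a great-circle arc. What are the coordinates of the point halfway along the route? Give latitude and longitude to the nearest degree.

≈ lat 18°N, lon 34°E

The haversine formula gives a central angle δ ≈ 1.106 rad (63.4°) between the endpoints.
Interpolate at f = 1/2 with slerp weights a = sin((1−f)δ)/sin δ ≈ 0.588, b = sin(fδ)/sin δ ≈ 0.588.
p = a·p₁ + b·p₂ ≈ (0.791, 0.525, 0.314); φ = arcsin(p_z) ≈ 18.29°, λ = atan2(p_y, p_x) ≈ 33.58°.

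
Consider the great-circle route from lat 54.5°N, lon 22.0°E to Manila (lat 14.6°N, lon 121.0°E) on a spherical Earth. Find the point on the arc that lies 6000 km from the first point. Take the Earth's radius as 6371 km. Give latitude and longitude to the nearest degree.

Write both endpoints as unit vectors p₁, p₂ with components (cos φ cos λ, cos φ sin λ, sin φ).
The central angle between the endpoints is δ = arccos(p₁·p₂) ≈ 1.453 rad (83.3°). The total great-circle distance is δ·R ≈ 1.453 × 6371 ≈ 9258 km, so the target fraction is f = 6000/9258 ≈ 0.648.
Interpolate at f ≈ 0.648 with slerp weights a = sin((1−f)δ)/sin δ ≈ 0.493, b = sin(fδ)/sin δ ≈ 0.814.
p = a·p₁ + b·p₂ ≈ (-0.140, 0.783, 0.606); φ = arcsin(p_z) ≈ 37.34°, λ = atan2(p_y, p_x) ≈ 100.17°.

≈ lat 37°N, lon 100°E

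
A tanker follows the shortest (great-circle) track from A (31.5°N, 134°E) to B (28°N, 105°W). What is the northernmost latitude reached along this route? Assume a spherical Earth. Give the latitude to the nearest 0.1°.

The great circle lies in the plane with unit normal n̂ = (p₁ × p₂)/|p₁ × p₂|.
Here n̂_z ≈ +0.652; the vertex latitude is φ_max = arccos|n̂_z| ≈ 49.3°.

≈ 49.3°N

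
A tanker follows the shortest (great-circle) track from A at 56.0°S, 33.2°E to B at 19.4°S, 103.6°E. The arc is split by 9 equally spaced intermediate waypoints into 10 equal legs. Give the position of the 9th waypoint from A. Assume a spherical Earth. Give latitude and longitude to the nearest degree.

From cos δ = sin φ₁ sin φ₂ + cos φ₁ cos φ₂ cos Δλ, the central angle is δ ≈ 1.101 rad (63.1°).
Interpolate at f = 9/10 with slerp weights a = sin((1−f)δ)/sin δ ≈ 0.123, b = sin(fδ)/sin δ ≈ 0.938.
p = a·p₁ + b·p₂ ≈ (-0.150, 0.898, -0.414); φ = arcsin(p_z) ≈ -24.44°, λ = atan2(p_y, p_x) ≈ 99.51°.

≈ 24°S, 100°E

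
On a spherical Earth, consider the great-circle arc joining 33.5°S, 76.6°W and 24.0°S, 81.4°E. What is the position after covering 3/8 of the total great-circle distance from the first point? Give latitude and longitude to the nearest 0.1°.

≈ 68.7°S, 27.6°W

Convert each endpoint to a unit vector on the sphere (x = cos φ cos λ, y = cos φ sin λ, z = sin φ).
The central angle between the endpoints is δ = arccos(p₁·p₂) ≈ 2.074 rad (118.8°).
Interpolate at f = 3/8 with slerp weights a = sin((1−f)δ)/sin δ ≈ 1.098, b = sin(fδ)/sin δ ≈ 0.801.
p = a·p₁ + b·p₂ ≈ (0.322, -0.168, -0.932); φ = arcsin(p_z) ≈ -68.73°, λ = atan2(p_y, p_x) ≈ -27.55°.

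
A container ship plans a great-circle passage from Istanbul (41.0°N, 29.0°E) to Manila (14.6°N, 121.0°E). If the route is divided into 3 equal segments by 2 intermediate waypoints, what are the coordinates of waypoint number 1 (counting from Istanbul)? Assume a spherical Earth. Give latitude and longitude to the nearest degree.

From cos δ = sin φ₁ sin φ₂ + cos φ₁ cos φ₂ cos Δλ, the central angle is δ ≈ 1.430 rad (82.0°).
Interpolate at f = 1/3 with slerp weights a = sin((1−f)δ)/sin δ ≈ 0.824, b = sin(fδ)/sin δ ≈ 0.464.
p = a·p₁ + b·p₂ ≈ (0.313, 0.686, 0.657); φ = arcsin(p_z) ≈ 41.09°, λ = atan2(p_y, p_x) ≈ 65.49°.

≈ (41°N, 65°E)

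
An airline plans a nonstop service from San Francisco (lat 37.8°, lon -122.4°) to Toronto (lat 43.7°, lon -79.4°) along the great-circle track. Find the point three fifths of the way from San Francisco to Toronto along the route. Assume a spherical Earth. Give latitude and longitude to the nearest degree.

From cos δ = sin φ₁ sin φ₂ + cos φ₁ cos φ₂ cos Δλ, the central angle is δ ≈ 0.571 rad (32.7°).
Interpolate at f = 3/5 with slerp weights a = sin((1−f)δ)/sin δ ≈ 0.419, b = sin(fδ)/sin δ ≈ 0.622.
p = a·p₁ + b·p₂ ≈ (-0.095, -0.721, 0.686); φ = arcsin(p_z) ≈ 43.33°, λ = atan2(p_y, p_x) ≈ -97.48°.

≈ lat 43°, lon -97°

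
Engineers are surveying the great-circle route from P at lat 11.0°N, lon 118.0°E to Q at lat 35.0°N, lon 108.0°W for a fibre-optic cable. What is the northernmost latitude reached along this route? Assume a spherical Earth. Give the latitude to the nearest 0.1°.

≈ 49.7°N

The great circle lies in the plane with unit normal n̂ = (p₁ × p₂)/|p₁ × p₂|.
Here n̂_z ≈ +0.647; the vertex latitude is φ_max = arccos|n̂_z| ≈ 49.7°.
Check via Clairaut: cos φ_max = |cos φ₁| · sin C = cos(11.0°)·sin(41.3°) ≈ 0.647, again giving ≈ 49.7°.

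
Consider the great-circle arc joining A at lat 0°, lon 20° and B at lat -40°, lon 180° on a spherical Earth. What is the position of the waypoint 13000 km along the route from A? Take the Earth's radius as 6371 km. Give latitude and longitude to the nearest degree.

≈ lat -56°, lon 163°

The haversine formula gives a central angle δ ≈ 2.374 rad (136.0°) between the endpoints. The total great-circle distance is δ·R ≈ 2.374 × 6371 ≈ 15127 km, so the target fraction is f = 13000/15127 ≈ 0.859.
Interpolate at f ≈ 0.859 with slerp weights a = sin((1−f)δ)/sin δ ≈ 0.472, b = sin(fδ)/sin δ ≈ 1.285.
p = a·p₁ + b·p₂ ≈ (-0.540, 0.161, -0.826); φ = arcsin(p_z) ≈ -55.66°, λ = atan2(p_y, p_x) ≈ 163.36°.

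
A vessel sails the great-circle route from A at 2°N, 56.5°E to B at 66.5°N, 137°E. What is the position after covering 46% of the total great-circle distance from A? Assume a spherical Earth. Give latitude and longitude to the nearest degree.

≈ 37°N, 75°E

Convert each endpoint to a unit vector on the sphere (x = cos φ cos λ, y = cos φ sin λ, z = sin φ).
The central angle between the endpoints is δ = arccos(p₁·p₂) ≈ 1.473 rad (84.4°).
Interpolate at f = 0.46 with slerp weights a = sin((1−f)δ)/sin δ ≈ 0.718, b = sin(fδ)/sin δ ≈ 0.630.
p = a·p₁ + b·p₂ ≈ (0.212, 0.769, 0.603); φ = arcsin(p_z) ≈ 37.06°, λ = atan2(p_y, p_x) ≈ 74.59°.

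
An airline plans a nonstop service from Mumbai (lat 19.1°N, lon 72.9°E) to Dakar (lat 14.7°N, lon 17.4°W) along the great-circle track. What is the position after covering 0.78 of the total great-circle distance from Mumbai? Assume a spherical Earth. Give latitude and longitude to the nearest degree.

Convert each endpoint to a unit vector on the sphere (x = cos φ cos λ, y = cos φ sin λ, z = sin φ).
The central angle between the endpoints is δ = arccos(p₁·p₂) ≈ 1.492 rad (85.5°).
Interpolate at f = 0.78 with slerp weights a = sin((1−f)δ)/sin δ ≈ 0.323, b = sin(fδ)/sin δ ≈ 0.921.
p = a·p₁ + b·p₂ ≈ (0.940, 0.026, 0.340); φ = arcsin(p_z) ≈ 19.85°, λ = atan2(p_y, p_x) ≈ 1.56°.

≈ lat 20°N, lon 2°E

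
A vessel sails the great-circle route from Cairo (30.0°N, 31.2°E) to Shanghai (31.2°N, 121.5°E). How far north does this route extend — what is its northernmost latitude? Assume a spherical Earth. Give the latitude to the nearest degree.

The great circle lies in the plane with unit normal n̂ = (p₁ × p₂)/|p₁ × p₂|.
Here n̂_z ≈ +0.766; the vertex latitude is φ_max = arccos|n̂_z| ≈ 40.0°.
Check via Clairaut: cos φ_max = |cos φ₁| · sin C = cos(30.0°)·sin(62.2°) ≈ 0.766, again giving ≈ 40.0°.

≈ 40°N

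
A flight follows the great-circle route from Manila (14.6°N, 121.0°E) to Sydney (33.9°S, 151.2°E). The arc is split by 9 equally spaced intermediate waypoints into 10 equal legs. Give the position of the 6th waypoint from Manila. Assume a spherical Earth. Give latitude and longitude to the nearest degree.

≈ 15°S, 138°E

From cos δ = sin φ₁ sin φ₂ + cos φ₁ cos φ₂ cos Δλ, the central angle is δ ≈ 0.984 rad (56.4°).
Interpolate at f = 6/10 with slerp weights a = sin((1−f)δ)/sin δ ≈ 0.461, b = sin(fδ)/sin δ ≈ 0.669.
p = a·p₁ + b·p₂ ≈ (-0.716, 0.649, -0.257); φ = arcsin(p_z) ≈ -14.88°, λ = atan2(p_y, p_x) ≈ 137.79°.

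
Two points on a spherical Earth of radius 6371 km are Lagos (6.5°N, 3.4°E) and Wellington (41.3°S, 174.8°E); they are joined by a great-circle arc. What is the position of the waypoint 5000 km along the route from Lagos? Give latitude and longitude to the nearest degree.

≈ (38°S, 13°E)

From cos δ = sin φ₁ sin φ₂ + cos φ₁ cos φ₂ cos Δλ, the central angle is δ ≈ 2.520 rad (144.4°). The total great-circle distance is δ·R ≈ 2.520 × 6371 ≈ 16053 km, so the target fraction is f = 5000/16053 ≈ 0.311.
Interpolate at f ≈ 0.311 with slerp weights a = sin((1−f)δ)/sin δ ≈ 1.693, b = sin(fδ)/sin δ ≈ 1.213.
p = a·p₁ + b·p₂ ≈ (0.772, 0.182, -0.609); φ = arcsin(p_z) ≈ -37.51°, λ = atan2(p_y, p_x) ≈ 13.29°.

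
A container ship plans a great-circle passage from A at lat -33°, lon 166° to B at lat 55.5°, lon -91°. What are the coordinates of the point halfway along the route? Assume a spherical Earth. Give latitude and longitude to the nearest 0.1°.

≈ lat 17.2°, lon -156.2°

Write both endpoints as unit vectors p₁, p₂ with components (cos φ cos λ, cos φ sin λ, sin φ).
The central angle between the endpoints is δ = arccos(p₁·p₂) ≈ 2.160 rad (123.8°).
Interpolate at f = 1/2 with slerp weights a = sin((1−f)δ)/sin δ ≈ 1.061, b = sin(fδ)/sin δ ≈ 1.061.
p = a·p₁ + b·p₂ ≈ (-0.874, -0.386, 0.296); φ = arcsin(p_z) ≈ 17.25°, λ = atan2(p_y, p_x) ≈ -156.19°.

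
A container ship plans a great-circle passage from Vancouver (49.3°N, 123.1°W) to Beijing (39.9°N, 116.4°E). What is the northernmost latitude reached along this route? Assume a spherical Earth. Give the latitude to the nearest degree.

The great circle lies in the plane with unit normal n̂ = (p₁ × p₂)/|p₁ × p₂|.
Here n̂_z ≈ -0.443; the vertex latitude is φ_max = arccos|n̂_z| ≈ 63.7°.
Check via Clairaut: cos φ_max = |cos φ₁| · sin C = cos(49.3°)·sin(42.8°) ≈ 0.443, again giving ≈ 63.7°.

≈ 64°N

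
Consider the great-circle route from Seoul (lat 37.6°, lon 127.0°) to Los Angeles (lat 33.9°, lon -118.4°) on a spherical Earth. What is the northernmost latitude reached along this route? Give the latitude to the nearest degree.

≈ 53°

The great circle lies in the plane with unit normal n̂ = (p₁ × p₂)/|p₁ × p₂|.
Here n̂_z ≈ +0.599; the vertex latitude is φ_max = arccos|n̂_z| ≈ 53.2°.
Check via Clairaut: cos φ_max = |cos φ₁| · sin C = cos(37.6°)·sin(49.1°) ≈ 0.599, again giving ≈ 53.2°.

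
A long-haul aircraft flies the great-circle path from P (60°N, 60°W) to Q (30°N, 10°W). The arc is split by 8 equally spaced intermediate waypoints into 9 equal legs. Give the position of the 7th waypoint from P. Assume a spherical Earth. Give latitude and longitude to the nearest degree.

≈ (38°N, 17°W)

Convert each endpoint to a unit vector on the sphere (x = cos φ cos λ, y = cos φ sin λ, z = sin φ).
The central angle between the endpoints is δ = arccos(p₁·p₂) ≈ 0.779 rad (44.7°).
Interpolate at f = 7/9 with slerp weights a = sin((1−f)δ)/sin δ ≈ 0.245, b = sin(fδ)/sin δ ≈ 0.811.
p = a·p₁ + b·p₂ ≈ (0.753, -0.228, 0.618); φ = arcsin(p_z) ≈ 38.15°, λ = atan2(p_y, p_x) ≈ -16.86°.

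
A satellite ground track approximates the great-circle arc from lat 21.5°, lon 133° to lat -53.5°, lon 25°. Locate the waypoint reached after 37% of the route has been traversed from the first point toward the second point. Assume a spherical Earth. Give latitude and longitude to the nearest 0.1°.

≈ lat -13.2°, lon 106.1°

From cos δ = sin φ₁ sin φ₂ + cos φ₁ cos φ₂ cos Δλ, the central angle is δ ≈ 2.055 rad (117.8°).
Interpolate at f = 0.37 with slerp weights a = sin((1−f)δ)/sin δ ≈ 1.087, b = sin(fδ)/sin δ ≈ 0.779.
p = a·p₁ + b·p₂ ≈ (-0.270, 0.936, -0.228); φ = arcsin(p_z) ≈ -13.15°, λ = atan2(p_y, p_x) ≈ 106.10°.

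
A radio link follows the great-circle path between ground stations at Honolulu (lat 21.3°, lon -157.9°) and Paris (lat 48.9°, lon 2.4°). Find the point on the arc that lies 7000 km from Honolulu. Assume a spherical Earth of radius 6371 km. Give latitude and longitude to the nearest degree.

From cos δ = sin φ₁ sin φ₂ + cos φ₁ cos φ₂ cos Δλ, the central angle is δ ≈ 1.879 rad (107.6°). The total great-circle distance is δ·R ≈ 1.879 × 6371 ≈ 11968 km, so the target fraction is f = 7000/11968 ≈ 0.585.
Interpolate at f ≈ 0.585 with slerp weights a = sin((1−f)δ)/sin δ ≈ 0.738, b = sin(fδ)/sin δ ≈ 0.935.
p = a·p₁ + b·p₂ ≈ (-0.023, -0.233, 0.972); φ = arcsin(p_z) ≈ 76.47°, λ = atan2(p_y, p_x) ≈ -95.66°.

≈ lat 76°, lon -96°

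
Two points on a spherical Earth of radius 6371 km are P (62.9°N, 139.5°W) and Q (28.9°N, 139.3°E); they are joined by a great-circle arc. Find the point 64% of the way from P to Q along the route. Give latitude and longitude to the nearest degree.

The haversine formula gives a central angle δ ≈ 1.057 rad (60.6°) between the endpoints.
Interpolate at f = 0.64 with slerp weights a = sin((1−f)δ)/sin δ ≈ 0.427, b = sin(fδ)/sin δ ≈ 0.719.
p = a·p₁ + b·p₂ ≈ (-0.625, 0.284, 0.727); φ = arcsin(p_z) ≈ 46.65°, λ = atan2(p_y, p_x) ≈ 155.54°.

≈ (47°N, 156°E)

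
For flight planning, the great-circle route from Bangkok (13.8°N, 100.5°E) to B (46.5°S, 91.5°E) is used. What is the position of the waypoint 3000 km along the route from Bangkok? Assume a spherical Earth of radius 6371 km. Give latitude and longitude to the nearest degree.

≈ (13°S, 97°E)

Convert each endpoint to a unit vector on the sphere (x = cos φ cos λ, y = cos φ sin λ, z = sin φ).
The central angle between the endpoints is δ = arccos(p₁·p₂) ≈ 1.062 rad (60.8°). The total great-circle distance is δ·R ≈ 1.062 × 6371 ≈ 6765 km, so the target fraction is f = 3000/6765 ≈ 0.443.
Interpolate at f ≈ 0.443 with slerp weights a = sin((1−f)δ)/sin δ ≈ 0.638, b = sin(fδ)/sin δ ≈ 0.520.
p = a·p₁ + b·p₂ ≈ (-0.122, 0.967, -0.225); φ = arcsin(p_z) ≈ -12.98°, λ = atan2(p_y, p_x) ≈ 97.21°.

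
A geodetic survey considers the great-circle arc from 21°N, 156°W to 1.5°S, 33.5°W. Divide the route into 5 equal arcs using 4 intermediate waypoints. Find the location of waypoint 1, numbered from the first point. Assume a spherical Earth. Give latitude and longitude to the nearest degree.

From cos δ = sin φ₁ sin φ₂ + cos φ₁ cos φ₂ cos Δλ, the central angle is δ ≈ 2.107 rad (120.7°).
Interpolate at f = 1/5 with slerp weights a = sin((1−f)δ)/sin δ ≈ 1.156, b = sin(fδ)/sin δ ≈ 0.476.
p = a·p₁ + b·p₂ ≈ (-0.589, -0.701, 0.402); φ = arcsin(p_z) ≈ 23.68°, λ = atan2(p_y, p_x) ≈ -130.02°.

≈ 24°N, 130°W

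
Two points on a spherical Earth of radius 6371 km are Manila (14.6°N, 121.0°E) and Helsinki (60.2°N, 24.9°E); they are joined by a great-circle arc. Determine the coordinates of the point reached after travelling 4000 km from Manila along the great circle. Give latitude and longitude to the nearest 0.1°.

Convert each endpoint to a unit vector on the sphere (x = cos φ cos λ, y = cos φ sin λ, z = sin φ).
The central angle between the endpoints is δ = arccos(p₁·p₂) ≈ 1.402 rad (80.3°). The total great-circle distance is δ·R ≈ 1.402 × 6371 ≈ 8934 km, so the target fraction is f = 4000/8934 ≈ 0.448.
Interpolate at f ≈ 0.448 with slerp weights a = sin((1−f)δ)/sin δ ≈ 0.709, b = sin(fδ)/sin δ ≈ 0.596.
p = a·p₁ + b·p₂ ≈ (-0.085, 0.713, 0.696); φ = arcsin(p_z) ≈ 44.10°, λ = atan2(p_y, p_x) ≈ 96.80°.

≈ 44.1°N, 96.8°E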